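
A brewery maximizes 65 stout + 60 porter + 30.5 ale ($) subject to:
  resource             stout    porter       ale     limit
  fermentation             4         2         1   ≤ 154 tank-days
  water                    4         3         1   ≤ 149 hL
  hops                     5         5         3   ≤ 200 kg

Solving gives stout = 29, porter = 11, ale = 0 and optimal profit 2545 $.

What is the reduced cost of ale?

Check each constraint at x*: fermentation 138/154 (slack 16); water 149/149 (tight); hops 200/200 (tight).
Since fermentation is not tight, its dual is 0.
From A_Bᵀ y = c: 4·y_water + 5·y_hops = 65; 3·y_water + 5·y_hops = 60.
→ y_water = 5 and y_hops = 9.
Reduced cost of ale: c₃ − yᵀa₃ = 30.5 − (5·1 + 9·3) = 30.5 − 32 = -1.5.

-1.5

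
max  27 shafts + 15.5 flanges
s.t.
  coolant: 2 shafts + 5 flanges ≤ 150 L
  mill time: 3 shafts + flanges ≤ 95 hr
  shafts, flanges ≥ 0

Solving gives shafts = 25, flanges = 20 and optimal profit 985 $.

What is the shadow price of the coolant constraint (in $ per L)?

1.5

Both coolant and mill time are binding at x*.
Dual feasibility on the basic columns requires 2·y_coolant + 3·y_mill time = 27, 5·y_coolant + 1·y_mill time = 15.5.
Solving: y_coolant = 1.5, y_mill time = 8.
Shadow price of coolant = 1.5.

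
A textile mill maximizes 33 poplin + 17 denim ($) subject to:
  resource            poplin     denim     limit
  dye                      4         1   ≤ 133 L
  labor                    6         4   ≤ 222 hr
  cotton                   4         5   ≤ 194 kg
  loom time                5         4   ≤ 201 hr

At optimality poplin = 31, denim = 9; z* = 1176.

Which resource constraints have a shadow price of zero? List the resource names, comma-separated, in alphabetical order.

cotton, loom time

dye: 133/133 (binding)
labor: 222/222 (binding)
cotton: 169/194 (slack 25)
loom time: 191/201 (slack 10)
By complementary slackness, a constraint with positive slack has shadow price 0 → cotton, loom time.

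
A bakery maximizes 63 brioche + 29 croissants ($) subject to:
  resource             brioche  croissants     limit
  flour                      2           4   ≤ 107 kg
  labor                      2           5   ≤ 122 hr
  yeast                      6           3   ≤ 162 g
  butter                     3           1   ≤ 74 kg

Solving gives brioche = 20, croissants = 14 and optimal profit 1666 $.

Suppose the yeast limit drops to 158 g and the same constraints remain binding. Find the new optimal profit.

1634

Binding: yeast and butter. Non-binding: flour (11 unused), labor (12 unused).
Since flour, labor are not tight, their duals are 0.
The binding rows give the dual system: 6·y_yeast + 3·y_butter = 63 and 3·y_yeast + 1·y_butter = 29.
→ y_yeast = 8 and y_butter = 5.
Δz = y_yeast·Δb = 8 × (-4) = -32, so new z* = 1666 − 32 = 1634.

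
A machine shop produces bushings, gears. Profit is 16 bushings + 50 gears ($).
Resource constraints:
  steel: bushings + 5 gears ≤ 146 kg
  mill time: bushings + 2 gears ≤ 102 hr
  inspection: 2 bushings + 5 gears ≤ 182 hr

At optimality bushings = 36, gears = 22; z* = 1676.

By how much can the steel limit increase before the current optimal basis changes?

36

Binding constraints: steel, inspection. The basis is B = [[1,5],[2,5]] with det -5.
Per unit increase in steel, x* moves by d = (-1, 0.4).
The basis stays optimal until bushings reaches 0; allowable increase = 36 kg.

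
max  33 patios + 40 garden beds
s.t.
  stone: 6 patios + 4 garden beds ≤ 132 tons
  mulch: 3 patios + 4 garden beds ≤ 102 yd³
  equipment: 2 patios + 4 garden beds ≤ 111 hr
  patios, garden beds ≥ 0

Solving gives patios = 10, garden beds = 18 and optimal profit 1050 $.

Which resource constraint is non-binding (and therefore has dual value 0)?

equipment

stone: 132/132 (binding)
mulch: 102/102 (binding)
equipment: 92/111 (slack 19)
By complementary slackness, a constraint with positive slack has shadow price 0 → equipment.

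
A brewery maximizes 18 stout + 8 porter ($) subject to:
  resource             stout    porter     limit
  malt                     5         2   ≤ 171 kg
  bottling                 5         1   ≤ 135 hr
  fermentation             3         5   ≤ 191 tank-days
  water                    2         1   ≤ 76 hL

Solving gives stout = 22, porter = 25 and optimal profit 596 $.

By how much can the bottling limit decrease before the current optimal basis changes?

96.8

Binding constraints: bottling, fermentation. The basis is B = [[5,1],[3,5]] with det 22.
Per unit decrease in bottling, x* moves by d = (-0.2273, 0.1364).
The basis stays optimal until stout reaches 0; allowable decrease = 96.8 hr.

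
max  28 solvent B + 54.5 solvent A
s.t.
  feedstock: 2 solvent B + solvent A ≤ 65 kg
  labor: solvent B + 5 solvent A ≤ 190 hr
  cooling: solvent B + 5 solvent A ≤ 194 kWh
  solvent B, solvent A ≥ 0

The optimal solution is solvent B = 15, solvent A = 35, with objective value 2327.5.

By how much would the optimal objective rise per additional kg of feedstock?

9.5

Binding: feedstock and labor. Non-binding: cooling (4 unused).
By complementary slackness, y = 0 for the non-binding constraint.
The binding rows give the dual system: 2·y_feedstock + 1·y_labor = 28 and 1·y_feedstock + 5·y_labor = 54.5.
This yields shadow prices y_feedstock = 9.5, y_labor = 9.
Shadow price of feedstock = 9.5.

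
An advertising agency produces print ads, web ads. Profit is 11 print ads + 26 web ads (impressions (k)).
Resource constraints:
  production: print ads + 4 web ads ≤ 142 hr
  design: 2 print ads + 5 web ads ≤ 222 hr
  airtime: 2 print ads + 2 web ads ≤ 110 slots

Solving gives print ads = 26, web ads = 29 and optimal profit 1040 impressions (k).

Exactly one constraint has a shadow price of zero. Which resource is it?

design

production: 142/142 (binding)
design: 197/222 (slack 25)
airtime: 110/110 (binding)
By complementary slackness, a constraint with positive slack has shadow price 0 → design.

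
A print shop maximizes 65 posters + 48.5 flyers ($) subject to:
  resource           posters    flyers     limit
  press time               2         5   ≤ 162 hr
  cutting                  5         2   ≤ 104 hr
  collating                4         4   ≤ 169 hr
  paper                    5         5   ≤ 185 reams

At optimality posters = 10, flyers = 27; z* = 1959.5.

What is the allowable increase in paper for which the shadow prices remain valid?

Binding constraints: cutting, paper. The basis is B = [[5,2],[5,5]] with det 15.
Per unit increase in paper, x* moves by d = (-0.1333, 0.3333).
The basis stays optimal until press time becomes binding; allowable increase = 5 reams.

5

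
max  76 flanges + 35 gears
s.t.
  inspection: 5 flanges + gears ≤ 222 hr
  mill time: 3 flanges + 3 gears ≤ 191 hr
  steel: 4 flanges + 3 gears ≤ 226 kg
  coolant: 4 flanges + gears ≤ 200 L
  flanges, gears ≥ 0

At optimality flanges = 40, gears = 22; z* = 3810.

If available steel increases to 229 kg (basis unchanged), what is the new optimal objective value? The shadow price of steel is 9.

Δb = 3, so new z* = 3810 + (9)·(3) = 3810 + 27 = 3837.

3837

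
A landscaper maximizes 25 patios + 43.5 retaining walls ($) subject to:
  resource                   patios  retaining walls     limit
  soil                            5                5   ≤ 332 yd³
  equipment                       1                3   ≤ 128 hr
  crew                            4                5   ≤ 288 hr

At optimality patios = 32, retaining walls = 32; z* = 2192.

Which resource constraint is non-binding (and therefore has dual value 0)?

soil: 320/332 (slack 12)
equipment: 128/128 (binding)
crew: 288/288 (binding)
By complementary slackness, a constraint with positive slack has shadow price 0 → soil.

soil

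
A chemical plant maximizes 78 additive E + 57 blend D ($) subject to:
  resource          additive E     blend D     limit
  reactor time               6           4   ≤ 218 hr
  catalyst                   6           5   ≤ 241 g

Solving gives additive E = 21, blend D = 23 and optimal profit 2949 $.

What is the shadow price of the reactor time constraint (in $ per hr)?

8

Both reactor time and catalyst are binding at x*.
The binding rows give the dual system: 6·y_reactor time + 6·y_catalyst = 78 and 4·y_reactor time + 5·y_catalyst = 57.
This yields shadow prices y_reactor time = 8, y_catalyst = 5.
Shadow price of reactor time = 8.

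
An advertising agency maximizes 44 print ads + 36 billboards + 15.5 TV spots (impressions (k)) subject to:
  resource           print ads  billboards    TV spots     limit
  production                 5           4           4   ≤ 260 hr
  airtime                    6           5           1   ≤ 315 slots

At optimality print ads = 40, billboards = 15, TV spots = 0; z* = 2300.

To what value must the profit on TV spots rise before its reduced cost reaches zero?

Check each constraint at x*: production 260/260 (tight); airtime 315/315 (tight).
The binding rows give the dual system: 5·y_production + 6·y_airtime = 44 and 4·y_production + 5·y_airtime = 36.
This yields shadow prices y_production = 4, y_airtime = 4.
TV spots enters the basis when its profit ≥ yᵀa₃ = 4·4 + 4·1 = 20.

20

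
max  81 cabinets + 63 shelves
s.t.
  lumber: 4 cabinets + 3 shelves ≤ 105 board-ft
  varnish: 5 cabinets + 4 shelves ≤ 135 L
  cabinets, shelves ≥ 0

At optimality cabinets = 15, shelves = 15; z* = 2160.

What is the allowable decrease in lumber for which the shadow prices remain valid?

Binding constraints: lumber, varnish. The basis is B = [[4,3],[5,4]] with det 1.
Per unit decrease in lumber, x* moves by d = (-4, 5).
The basis stays optimal until cabinets reaches 0; allowable decrease = 3.75 board-ft.

3.75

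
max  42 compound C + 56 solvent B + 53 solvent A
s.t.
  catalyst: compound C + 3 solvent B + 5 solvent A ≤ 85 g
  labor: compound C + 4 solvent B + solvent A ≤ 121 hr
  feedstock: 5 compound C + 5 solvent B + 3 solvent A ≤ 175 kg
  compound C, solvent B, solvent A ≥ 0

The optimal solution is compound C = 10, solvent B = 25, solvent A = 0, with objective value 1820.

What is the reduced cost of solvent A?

-3

Check each constraint at x*: catalyst 85/85 (tight); labor 110/121 (slack 11); feedstock 175/175 (tight).
Slack constraints have shadow price 0 (complementary slackness).
Dual feasibility on the basic columns requires 1·y_catalyst + 5·y_feedstock = 42, 3·y_catalyst + 5·y_feedstock = 56.
This yields shadow prices y_catalyst = 7, y_feedstock = 7.
Reduced cost of solvent A: c₃ − yᵀa₃ = 53 − (7·5 + 7·3) = 53 − 56 = -3.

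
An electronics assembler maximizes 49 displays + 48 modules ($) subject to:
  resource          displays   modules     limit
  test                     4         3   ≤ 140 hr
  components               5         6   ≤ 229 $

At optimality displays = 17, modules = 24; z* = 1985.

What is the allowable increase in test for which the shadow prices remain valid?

Binding constraints: test, components. The basis is B = [[4,3],[5,6]] with det 9.
Per unit increase in test, x* moves by d = (0.6667, -0.5556).
The basis stays optimal until modules reaches 0; allowable increase = 43.2 hr.

43.2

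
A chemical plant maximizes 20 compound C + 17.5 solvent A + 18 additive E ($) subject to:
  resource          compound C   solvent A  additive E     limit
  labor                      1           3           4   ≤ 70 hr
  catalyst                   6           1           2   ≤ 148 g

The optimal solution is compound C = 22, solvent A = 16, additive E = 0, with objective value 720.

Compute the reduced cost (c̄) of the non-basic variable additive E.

Check each constraint at x*: labor 70/70 (tight); catalyst 148/148 (tight).
Dual feasibility on the basic columns requires 1·y_labor + 6·y_catalyst = 20, 3·y_labor + 1·y_catalyst = 17.5.
Solving: y_labor = 5, y_catalyst = 2.5.
Reduced cost of additive E: c₃ − yᵀa₃ = 18 − (5·4 + 2.5·2) = 18 − 25 = -7.

-7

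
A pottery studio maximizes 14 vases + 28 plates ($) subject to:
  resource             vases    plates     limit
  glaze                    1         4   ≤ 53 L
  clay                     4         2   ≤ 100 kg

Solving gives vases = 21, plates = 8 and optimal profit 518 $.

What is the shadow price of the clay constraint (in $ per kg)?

2

Check each constraint at x*: glaze 53/53 (tight); clay 100/100 (tight).
Dual feasibility on the basic columns requires 1·y_glaze + 4·y_clay = 14, 4·y_glaze + 2·y_clay = 28.
→ y_glaze = 6 and y_clay = 2.
Shadow price of clay = 2.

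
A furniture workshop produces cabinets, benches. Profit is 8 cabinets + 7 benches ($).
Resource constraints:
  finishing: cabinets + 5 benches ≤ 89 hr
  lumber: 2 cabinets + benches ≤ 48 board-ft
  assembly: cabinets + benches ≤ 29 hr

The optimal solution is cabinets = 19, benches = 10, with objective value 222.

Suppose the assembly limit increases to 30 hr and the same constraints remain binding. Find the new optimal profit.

228

At the optimum: finishing uses 69 of 89 (slack = 20); lumber uses 48 of 48 (binding); assembly uses 29 of 29 (binding).
By complementary slackness, y = 0 for the non-binding constraint.
From A_Bᵀ y = c: 2·y_lumber + 1·y_assembly = 8; 1·y_lumber + 1·y_assembly = 7.
→ y_lumber = 1 and y_assembly = 6.
Δz = y_assembly·Δb = 6 × (1) = 6, so new z* = 222 + 6 = 228.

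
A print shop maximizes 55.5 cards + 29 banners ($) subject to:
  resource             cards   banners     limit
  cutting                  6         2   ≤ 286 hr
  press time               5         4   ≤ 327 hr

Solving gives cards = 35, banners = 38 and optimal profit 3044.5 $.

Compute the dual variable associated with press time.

At the optimum: cutting uses 286 of 286 (binding); press time uses 327 of 327 (binding).
From A_Bᵀ y = c: 6·y_cutting + 5·y_press time = 55.5; 2·y_cutting + 4·y_press time = 29.
Solving: y_cutting = 5.5, y_press time = 4.5.
Shadow price of press time = 4.5.

4.5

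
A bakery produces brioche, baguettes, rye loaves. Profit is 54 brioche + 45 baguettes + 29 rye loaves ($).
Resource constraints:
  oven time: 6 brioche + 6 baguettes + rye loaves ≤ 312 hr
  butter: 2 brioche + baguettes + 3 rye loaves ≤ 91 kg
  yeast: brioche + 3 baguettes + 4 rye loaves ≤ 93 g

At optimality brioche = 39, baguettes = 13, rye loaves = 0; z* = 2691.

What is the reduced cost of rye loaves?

At the optimum: oven time uses 312 of 312 (binding); butter uses 91 of 91 (binding); yeast uses 78 of 93 (slack = 15).
By complementary slackness, y = 0 for the non-binding constraint.
Dual feasibility on the basic columns requires 6·y_oven time + 2·y_butter = 54, 6·y_oven time + 1·y_butter = 45.
→ y_oven time = 6 and y_butter = 9.
Reduced cost of rye loaves: c₃ − yᵀa₃ = 29 − (6·1 + 9·3) = 29 − 33 = -4.

-4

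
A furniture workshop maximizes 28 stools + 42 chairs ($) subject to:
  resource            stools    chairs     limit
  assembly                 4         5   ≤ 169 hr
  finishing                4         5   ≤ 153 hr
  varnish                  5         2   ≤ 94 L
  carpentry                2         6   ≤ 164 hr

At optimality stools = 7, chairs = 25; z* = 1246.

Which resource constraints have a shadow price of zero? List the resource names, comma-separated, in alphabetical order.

assembly: 153/169 (slack 16)
finishing: 153/153 (binding)
varnish: 85/94 (slack 9)
carpentry: 164/164 (binding)
By complementary slackness, a constraint with positive slack has shadow price 0 → assembly, varnish.

assembly, varnish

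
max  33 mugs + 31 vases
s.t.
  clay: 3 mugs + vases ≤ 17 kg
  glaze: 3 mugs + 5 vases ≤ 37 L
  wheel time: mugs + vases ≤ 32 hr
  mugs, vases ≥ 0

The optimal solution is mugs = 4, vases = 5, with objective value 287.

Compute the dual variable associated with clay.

6

At the optimum: clay uses 17 of 17 (binding); glaze uses 37 of 37 (binding); wheel time uses 9 of 32 (slack = 23).
Since wheel time is not tight, its dual is 0.
The binding rows give the dual system: 3·y_clay + 3·y_glaze = 33 and 1·y_clay + 5·y_glaze = 31.
This yields shadow prices y_clay = 6, y_glaze = 5.
Shadow price of clay = 6.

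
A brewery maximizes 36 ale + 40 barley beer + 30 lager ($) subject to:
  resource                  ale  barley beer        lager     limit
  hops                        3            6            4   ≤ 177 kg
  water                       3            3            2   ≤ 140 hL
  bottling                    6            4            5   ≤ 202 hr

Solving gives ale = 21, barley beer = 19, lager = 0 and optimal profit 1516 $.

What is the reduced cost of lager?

-6

Binding: hops and bottling. Non-binding: water (20 unused).
By complementary slackness, y = 0 for the non-binding constraint.
Dual feasibility on the basic columns requires 3·y_hops + 6·y_bottling = 36, 6·y_hops + 4·y_bottling = 40.
Solving: y_hops = 4, y_bottling = 4.
Reduced cost of lager: c₃ − yᵀa₃ = 30 − (4·4 + 4·5) = 30 − 36 = -6.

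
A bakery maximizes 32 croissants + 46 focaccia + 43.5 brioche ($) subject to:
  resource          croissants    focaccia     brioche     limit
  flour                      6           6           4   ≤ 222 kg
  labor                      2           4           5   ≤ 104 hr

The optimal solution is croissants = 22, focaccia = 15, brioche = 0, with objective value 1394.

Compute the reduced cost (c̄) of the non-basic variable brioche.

Both flour and labor are binding at x*.
Dual feasibility on the basic columns requires 6·y_flour + 2·y_labor = 32, 6·y_flour + 4·y_labor = 46.
This yields shadow prices y_flour = 3, y_labor = 7.
Reduced cost of brioche: c₃ − yᵀa₃ = 43.5 − (3·4 + 7·5) = 43.5 − 47 = -3.5.

-3.5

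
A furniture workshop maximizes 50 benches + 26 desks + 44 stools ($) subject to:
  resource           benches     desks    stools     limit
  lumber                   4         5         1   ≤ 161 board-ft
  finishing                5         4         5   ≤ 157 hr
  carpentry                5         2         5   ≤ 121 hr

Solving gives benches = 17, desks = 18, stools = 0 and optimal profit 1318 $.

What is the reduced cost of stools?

Binding: finishing and carpentry. Non-binding: lumber (3 unused).
By complementary slackness, y = 0 for the non-binding constraint.
The binding rows give the dual system: 5·y_finishing + 5·y_carpentry = 50 and 4·y_finishing + 2·y_carpentry = 26.
→ y_finishing = 3 and y_carpentry = 7.
Reduced cost of stools: c₃ − yᵀa₃ = 44 − (3·5 + 7·5) = 44 − 50 = -6.

-6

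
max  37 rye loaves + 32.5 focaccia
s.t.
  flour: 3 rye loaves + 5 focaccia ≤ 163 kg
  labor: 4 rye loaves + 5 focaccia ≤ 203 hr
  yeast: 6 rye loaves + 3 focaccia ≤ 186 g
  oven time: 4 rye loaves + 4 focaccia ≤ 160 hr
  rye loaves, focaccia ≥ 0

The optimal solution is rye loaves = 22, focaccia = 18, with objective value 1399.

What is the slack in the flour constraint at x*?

flour used = 3·22 + 5·18 = 156; slack = 163 − 156 = 7.

7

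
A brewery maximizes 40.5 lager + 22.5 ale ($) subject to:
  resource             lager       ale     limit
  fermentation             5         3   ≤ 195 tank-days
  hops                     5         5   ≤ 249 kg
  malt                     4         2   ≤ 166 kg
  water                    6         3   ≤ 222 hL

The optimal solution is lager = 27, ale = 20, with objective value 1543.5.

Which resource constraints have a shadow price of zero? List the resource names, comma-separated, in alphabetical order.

fermentation: 195/195 (binding)
hops: 235/249 (slack 14)
malt: 148/166 (slack 18)
water: 222/222 (binding)
By complementary slackness, a constraint with positive slack has shadow price 0 → hops, malt.

hops, malt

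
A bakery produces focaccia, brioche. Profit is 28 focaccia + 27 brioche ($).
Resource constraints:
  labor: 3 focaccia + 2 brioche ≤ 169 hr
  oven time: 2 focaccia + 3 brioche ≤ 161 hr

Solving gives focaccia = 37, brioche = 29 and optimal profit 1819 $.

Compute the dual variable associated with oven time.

5

Check each constraint at x*: labor 169/169 (tight); oven time 161/161 (tight).
Dual feasibility on the basic columns requires 3·y_labor + 2·y_oven time = 28, 2·y_labor + 3·y_oven time = 27.
Solving: y_labor = 6, y_oven time = 5.
Shadow price of oven time = 5.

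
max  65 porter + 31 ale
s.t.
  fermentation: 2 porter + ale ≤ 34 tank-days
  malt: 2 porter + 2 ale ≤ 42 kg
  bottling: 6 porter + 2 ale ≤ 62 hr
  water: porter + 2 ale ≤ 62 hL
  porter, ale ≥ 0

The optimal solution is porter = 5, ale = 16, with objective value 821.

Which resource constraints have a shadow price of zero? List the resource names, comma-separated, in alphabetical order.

fermentation: 26/34 (slack 8)
malt: 42/42 (binding)
bottling: 62/62 (binding)
water: 37/62 (slack 25)
By complementary slackness, a constraint with positive slack has shadow price 0 → fermentation, water.

fermentation, water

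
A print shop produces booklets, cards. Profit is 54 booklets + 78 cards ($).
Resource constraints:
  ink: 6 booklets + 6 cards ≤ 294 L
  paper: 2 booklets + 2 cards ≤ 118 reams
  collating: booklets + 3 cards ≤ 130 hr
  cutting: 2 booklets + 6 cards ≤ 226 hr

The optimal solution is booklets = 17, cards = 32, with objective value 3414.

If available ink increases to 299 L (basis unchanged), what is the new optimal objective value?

At the optimum: ink uses 294 of 294 (binding); paper uses 98 of 118 (slack = 20); collating uses 113 of 130 (slack = 17); cutting uses 226 of 226 (binding).
Since paper, collating are not tight, their duals are 0.
The binding rows give the dual system: 6·y_ink + 2·y_cutting = 54 and 6·y_ink + 6·y_cutting = 78.
This yields shadow prices y_ink = 7, y_cutting = 6.
Δz = y_ink·Δb = 7 × (5) = 35, so new z* = 3414 + 35 = 3449.

3449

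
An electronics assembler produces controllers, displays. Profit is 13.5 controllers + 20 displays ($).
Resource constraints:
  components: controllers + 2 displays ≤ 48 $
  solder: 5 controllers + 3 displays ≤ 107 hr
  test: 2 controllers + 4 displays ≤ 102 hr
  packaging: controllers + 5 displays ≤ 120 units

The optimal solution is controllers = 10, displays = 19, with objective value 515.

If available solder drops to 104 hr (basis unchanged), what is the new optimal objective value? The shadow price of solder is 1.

512

Δb = -3, so new z* = 515 + (1)·(-3) = 515 − 3 = 512.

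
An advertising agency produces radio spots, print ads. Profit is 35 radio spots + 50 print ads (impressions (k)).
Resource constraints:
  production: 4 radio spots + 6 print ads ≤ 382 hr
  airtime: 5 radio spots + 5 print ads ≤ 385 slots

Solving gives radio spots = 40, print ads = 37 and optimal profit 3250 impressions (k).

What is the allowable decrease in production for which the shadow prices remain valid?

74

Binding constraints: production, airtime. The basis is B = [[4,6],[5,5]] with det -10.
Per unit decrease in production, x* moves by d = (0.5, -0.5).
The basis stays optimal until print ads reaches 0; allowable decrease = 74 hr.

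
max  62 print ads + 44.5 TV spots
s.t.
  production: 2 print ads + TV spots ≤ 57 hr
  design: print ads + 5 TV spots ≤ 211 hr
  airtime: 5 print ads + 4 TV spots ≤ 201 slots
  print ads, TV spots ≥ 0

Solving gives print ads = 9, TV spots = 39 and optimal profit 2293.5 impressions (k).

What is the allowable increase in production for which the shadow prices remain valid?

Binding constraints: production, airtime. The basis is B = [[2,1],[5,4]] with det 3.
Per unit increase in production, x* moves by d = (1.3333, -1.6667).
The basis stays optimal until TV spots reaches 0; allowable increase = 23.4 hr.

23.4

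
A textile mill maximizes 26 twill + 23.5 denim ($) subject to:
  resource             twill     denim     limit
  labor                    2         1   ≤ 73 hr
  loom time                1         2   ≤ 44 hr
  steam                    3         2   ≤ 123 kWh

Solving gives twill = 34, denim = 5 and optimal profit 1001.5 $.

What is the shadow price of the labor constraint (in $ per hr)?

9.5

Check each constraint at x*: labor 73/73 (tight); loom time 44/44 (tight); steam 112/123 (slack 11).
Slack constraints have shadow price 0 (complementary slackness).
From A_Bᵀ y = c: 2·y_labor + 1·y_loom time = 26; 1·y_labor + 2·y_loom time = 23.5.
Solving: y_labor = 9.5, y_loom time = 7.
Shadow price of labor = 9.5.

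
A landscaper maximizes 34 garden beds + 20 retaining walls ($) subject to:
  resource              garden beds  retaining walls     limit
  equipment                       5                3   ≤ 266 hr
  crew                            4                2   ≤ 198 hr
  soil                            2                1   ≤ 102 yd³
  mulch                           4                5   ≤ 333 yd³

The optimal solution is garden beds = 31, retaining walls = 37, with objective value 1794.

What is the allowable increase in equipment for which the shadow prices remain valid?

Binding constraints: equipment, crew. The basis is B = [[5,3],[4,2]] with det -2.
Per unit increase in equipment, x* moves by d = (-1, 2).
The basis stays optimal until mulch becomes binding; allowable increase = 4 hr.

4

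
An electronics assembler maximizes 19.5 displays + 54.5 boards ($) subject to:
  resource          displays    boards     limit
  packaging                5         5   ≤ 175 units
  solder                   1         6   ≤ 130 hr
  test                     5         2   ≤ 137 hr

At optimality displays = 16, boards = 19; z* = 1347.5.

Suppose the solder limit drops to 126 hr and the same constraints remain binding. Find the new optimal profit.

Binding: packaging and solder. Non-binding: test (19 unused).
Since test is not tight, its dual is 0.
The binding rows give the dual system: 5·y_packaging + 1·y_solder = 19.5 and 5·y_packaging + 6·y_solder = 54.5.
This yields shadow prices y_packaging = 2.5, y_solder = 7.
Δz = y_solder·Δb = 7 × (-4) = -28, so new z* = 1347.5 − 28 = 1319.5.

1319.5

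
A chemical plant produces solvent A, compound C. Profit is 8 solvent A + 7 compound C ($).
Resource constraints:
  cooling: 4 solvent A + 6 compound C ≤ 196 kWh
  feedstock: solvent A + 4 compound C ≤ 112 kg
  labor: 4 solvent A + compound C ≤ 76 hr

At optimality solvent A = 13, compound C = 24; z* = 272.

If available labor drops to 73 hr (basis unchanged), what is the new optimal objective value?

269

Check each constraint at x*: cooling 196/196 (tight); feedstock 109/112 (slack 3); labor 76/76 (tight).
Since feedstock is not tight, its dual is 0.
The binding rows give the dual system: 4·y_cooling + 4·y_labor = 8 and 6·y_cooling + 1·y_labor = 7.
→ y_cooling = 1 and y_labor = 1.
Δz = y_labor·Δb = 1 × (-3) = -3, so new z* = 272 − 3 = 269.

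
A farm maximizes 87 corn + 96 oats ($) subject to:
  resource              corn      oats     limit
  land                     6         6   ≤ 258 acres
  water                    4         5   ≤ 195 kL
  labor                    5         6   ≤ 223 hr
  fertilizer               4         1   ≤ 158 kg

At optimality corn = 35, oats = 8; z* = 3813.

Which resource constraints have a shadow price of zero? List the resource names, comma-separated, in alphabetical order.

fertilizer, water

land: 258/258 (binding)
water: 180/195 (slack 15)
labor: 223/223 (binding)
fertilizer: 148/158 (slack 10)
By complementary slackness, a constraint with positive slack has shadow price 0 → fertilizer, water.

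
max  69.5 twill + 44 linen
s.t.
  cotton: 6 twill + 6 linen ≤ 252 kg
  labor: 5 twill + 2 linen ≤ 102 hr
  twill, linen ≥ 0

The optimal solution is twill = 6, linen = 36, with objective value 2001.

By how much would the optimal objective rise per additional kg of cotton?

4.5

At the optimum: cotton uses 252 of 252 (binding); labor uses 102 of 102 (binding).
Dual feasibility on the basic columns requires 6·y_cotton + 5·y_labor = 69.5, 6·y_cotton + 2·y_labor = 44.
This yields shadow prices y_cotton = 4.5, y_labor = 8.5.
Shadow price of cotton = 4.5.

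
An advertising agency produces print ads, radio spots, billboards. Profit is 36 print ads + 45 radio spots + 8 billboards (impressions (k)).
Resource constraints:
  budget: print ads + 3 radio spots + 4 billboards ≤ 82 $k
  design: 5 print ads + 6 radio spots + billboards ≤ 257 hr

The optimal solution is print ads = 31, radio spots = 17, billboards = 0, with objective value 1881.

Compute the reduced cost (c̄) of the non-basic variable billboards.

At the optimum: budget uses 82 of 82 (binding); design uses 257 of 257 (binding).
From A_Bᵀ y = c: 1·y_budget + 5·y_design = 36; 3·y_budget + 6·y_design = 45.
This yields shadow prices y_budget = 1, y_design = 7.
Reduced cost of billboards: c₃ − yᵀa₃ = 8 − (1·4 + 7·1) = 8 − 11 = -3.

-3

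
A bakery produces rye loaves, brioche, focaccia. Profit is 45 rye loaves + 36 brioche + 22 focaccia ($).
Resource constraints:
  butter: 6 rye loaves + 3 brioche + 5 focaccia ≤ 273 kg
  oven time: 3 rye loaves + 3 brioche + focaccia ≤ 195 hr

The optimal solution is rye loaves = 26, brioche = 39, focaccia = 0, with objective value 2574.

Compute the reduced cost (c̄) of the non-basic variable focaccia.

Both butter and oven time are binding at x*.
The binding rows give the dual system: 6·y_butter + 3·y_oven time = 45 and 3·y_butter + 3·y_oven time = 36.
Solving: y_butter = 3, y_oven time = 9.
Reduced cost of focaccia: c₃ − yᵀa₃ = 22 − (3·5 + 9·1) = 22 − 24 = -2.

-2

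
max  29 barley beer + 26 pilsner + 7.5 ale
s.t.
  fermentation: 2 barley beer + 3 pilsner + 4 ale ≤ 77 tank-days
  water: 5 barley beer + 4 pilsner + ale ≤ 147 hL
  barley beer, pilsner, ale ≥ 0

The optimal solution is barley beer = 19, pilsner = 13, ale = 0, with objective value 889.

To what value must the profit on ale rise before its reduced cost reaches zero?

At the optimum: fermentation uses 77 of 77 (binding); water uses 147 of 147 (binding).
Dual feasibility on the basic columns requires 2·y_fermentation + 5·y_water = 29, 3·y_fermentation + 4·y_water = 26.
Solving: y_fermentation = 2, y_water = 5.
ale enters the basis when its profit ≥ yᵀa₃ = 2·4 + 5·1 = 13.

13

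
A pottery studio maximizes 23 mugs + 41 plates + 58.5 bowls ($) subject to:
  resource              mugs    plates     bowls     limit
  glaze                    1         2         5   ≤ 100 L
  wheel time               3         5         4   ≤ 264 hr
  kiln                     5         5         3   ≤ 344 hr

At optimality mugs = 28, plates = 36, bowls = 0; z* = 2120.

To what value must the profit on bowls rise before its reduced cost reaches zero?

Binding: glaze and wheel time. Non-binding: kiln (24 unused).
Slack constraints have shadow price 0 (complementary slackness).
Dual feasibility on the basic columns requires 1·y_glaze + 3·y_wheel time = 23, 2·y_glaze + 5·y_wheel time = 41.
This yields shadow prices y_glaze = 8, y_wheel time = 5.
bowls enters the basis when its profit ≥ yᵀa₃ = 8·5 + 5·4 = 60.

60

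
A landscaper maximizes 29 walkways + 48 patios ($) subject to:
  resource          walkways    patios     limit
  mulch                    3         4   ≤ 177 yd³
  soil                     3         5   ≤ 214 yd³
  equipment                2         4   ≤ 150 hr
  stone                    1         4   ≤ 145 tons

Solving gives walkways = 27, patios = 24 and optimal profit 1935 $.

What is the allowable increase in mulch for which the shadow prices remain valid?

26

Binding constraints: mulch, equipment. The basis is B = [[3,4],[2,4]] with det 4.
Per unit increase in mulch, x* moves by d = (1, -0.5).
The basis stays optimal until soil becomes binding; allowable increase = 26 yd³.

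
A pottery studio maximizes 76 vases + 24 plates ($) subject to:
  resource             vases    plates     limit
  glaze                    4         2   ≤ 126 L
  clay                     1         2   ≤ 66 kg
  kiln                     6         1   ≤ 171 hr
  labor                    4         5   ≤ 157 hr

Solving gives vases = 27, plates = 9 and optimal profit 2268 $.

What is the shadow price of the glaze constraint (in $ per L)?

8.5

Binding: glaze and kiln. Non-binding: clay (21 unused), labor (4 unused).
Slack constraints have shadow price 0 (complementary slackness).
Dual feasibility on the basic columns requires 4·y_glaze + 6·y_kiln = 76, 2·y_glaze + 1·y_kiln = 24.
Solving: y_glaze = 8.5, y_kiln = 7.
Shadow price of glaze = 8.5.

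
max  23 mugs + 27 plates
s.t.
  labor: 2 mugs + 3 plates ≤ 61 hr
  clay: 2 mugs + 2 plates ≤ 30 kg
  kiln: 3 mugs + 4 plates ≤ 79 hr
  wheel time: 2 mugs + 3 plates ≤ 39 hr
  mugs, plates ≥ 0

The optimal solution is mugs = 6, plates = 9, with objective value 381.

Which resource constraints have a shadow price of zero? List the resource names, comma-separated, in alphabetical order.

kiln, labor

labor: 39/61 (slack 22)
clay: 30/30 (binding)
kiln: 54/79 (slack 25)
wheel time: 39/39 (binding)
By complementary slackness, a constraint with positive slack has shadow price 0 → kiln, labor.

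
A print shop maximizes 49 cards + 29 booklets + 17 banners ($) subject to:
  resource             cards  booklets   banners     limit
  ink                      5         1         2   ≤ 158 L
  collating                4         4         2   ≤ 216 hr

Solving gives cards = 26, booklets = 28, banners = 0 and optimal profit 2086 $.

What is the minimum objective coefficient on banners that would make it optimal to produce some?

Check each constraint at x*: ink 158/158 (tight); collating 216/216 (tight).
From A_Bᵀ y = c: 5·y_ink + 4·y_collating = 49; 1·y_ink + 4·y_collating = 29.
Solving: y_ink = 5, y_collating = 6.
banners enters the basis when its profit ≥ yᵀa₃ = 5·2 + 6·2 = 22.

22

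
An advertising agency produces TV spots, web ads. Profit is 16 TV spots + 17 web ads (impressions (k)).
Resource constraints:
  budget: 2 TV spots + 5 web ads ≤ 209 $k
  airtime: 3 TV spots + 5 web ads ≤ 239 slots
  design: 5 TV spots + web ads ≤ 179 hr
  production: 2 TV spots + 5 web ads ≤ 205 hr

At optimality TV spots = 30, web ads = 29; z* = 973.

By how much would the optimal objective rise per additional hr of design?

2

Check each constraint at x*: budget 205/209 (slack 4); airtime 235/239 (slack 4); design 179/179 (tight); production 205/205 (tight).
Since budget, airtime are not tight, their duals are 0.
The binding rows give the dual system: 5·y_design + 2·y_production = 16 and 1·y_design + 5·y_production = 17.
→ y_design = 2 and y_production = 3.
Shadow price of design = 2.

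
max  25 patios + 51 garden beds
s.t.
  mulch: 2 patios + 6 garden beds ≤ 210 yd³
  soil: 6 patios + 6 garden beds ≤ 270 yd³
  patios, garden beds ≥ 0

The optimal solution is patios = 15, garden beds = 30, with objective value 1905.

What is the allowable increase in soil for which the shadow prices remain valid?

360

Binding constraints: mulch, soil. The basis is B = [[2,6],[6,6]] with det -24.
Per unit increase in soil, x* moves by d = (0.25, -0.0833).
The basis stays optimal until garden beds reaches 0; allowable increase = 360 yd³.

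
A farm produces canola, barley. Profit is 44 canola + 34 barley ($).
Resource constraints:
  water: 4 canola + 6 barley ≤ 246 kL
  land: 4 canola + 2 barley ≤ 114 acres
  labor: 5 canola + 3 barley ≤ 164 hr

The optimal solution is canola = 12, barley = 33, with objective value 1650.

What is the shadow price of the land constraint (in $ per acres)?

8

Check each constraint at x*: water 246/246 (tight); land 114/114 (tight); labor 159/164 (slack 5).
By complementary slackness, y = 0 for the non-binding constraint.
Dual feasibility on the basic columns requires 4·y_water + 4·y_land = 44, 6·y_water + 2·y_land = 34.
Solving: y_water = 3, y_land = 8.
Shadow price of land = 8.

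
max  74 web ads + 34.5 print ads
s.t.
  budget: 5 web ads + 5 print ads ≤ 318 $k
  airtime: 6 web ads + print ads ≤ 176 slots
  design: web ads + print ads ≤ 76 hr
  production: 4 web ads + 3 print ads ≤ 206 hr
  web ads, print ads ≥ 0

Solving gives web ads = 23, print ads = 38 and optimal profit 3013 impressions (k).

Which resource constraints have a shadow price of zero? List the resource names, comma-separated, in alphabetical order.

budget, design

budget: 305/318 (slack 13)
airtime: 176/176 (binding)
design: 61/76 (slack 15)
production: 206/206 (binding)
By complementary slackness, a constraint with positive slack has shadow price 0 → budget, design.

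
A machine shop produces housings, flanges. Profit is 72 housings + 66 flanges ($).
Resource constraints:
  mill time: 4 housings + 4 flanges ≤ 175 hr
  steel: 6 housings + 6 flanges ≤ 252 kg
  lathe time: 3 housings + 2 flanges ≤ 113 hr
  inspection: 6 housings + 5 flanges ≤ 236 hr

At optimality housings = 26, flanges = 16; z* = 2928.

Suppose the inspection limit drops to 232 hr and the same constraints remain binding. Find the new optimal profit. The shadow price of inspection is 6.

Δb = -4, so new z* = 2928 + (6)·(-4) = 2928 − 24 = 2904.

2904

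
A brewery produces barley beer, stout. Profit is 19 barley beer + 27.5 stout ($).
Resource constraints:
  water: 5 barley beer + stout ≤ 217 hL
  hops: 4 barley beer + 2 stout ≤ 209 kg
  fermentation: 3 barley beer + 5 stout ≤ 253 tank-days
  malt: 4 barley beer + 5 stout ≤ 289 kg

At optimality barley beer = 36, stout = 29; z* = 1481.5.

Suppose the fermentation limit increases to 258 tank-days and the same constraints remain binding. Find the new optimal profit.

Check each constraint at x*: water 209/217 (slack 8); hops 202/209 (slack 7); fermentation 253/253 (tight); malt 289/289 (tight).
By complementary slackness, y = 0 for the non-binding constraints.
From A_Bᵀ y = c: 3·y_fermentation + 4·y_malt = 19; 5·y_fermentation + 5·y_malt = 27.5.
Solving: y_fermentation = 3, y_malt = 2.5.
Δz = y_fermentation·Δb = 3 × (5) = 15, so new z* = 1481.5 + 15 = 1496.5.

1496.5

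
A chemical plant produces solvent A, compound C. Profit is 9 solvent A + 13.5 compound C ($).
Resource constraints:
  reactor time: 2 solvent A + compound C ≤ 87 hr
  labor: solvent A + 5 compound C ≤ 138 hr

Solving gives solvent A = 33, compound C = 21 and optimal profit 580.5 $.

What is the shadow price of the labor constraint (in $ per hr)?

Both reactor time and labor are binding at x*.
The binding rows give the dual system: 2·y_reactor time + 1·y_labor = 9 and 1·y_reactor time + 5·y_labor = 13.5.
→ y_reactor time = 3.5 and y_labor = 2.
Shadow price of labor = 2.

2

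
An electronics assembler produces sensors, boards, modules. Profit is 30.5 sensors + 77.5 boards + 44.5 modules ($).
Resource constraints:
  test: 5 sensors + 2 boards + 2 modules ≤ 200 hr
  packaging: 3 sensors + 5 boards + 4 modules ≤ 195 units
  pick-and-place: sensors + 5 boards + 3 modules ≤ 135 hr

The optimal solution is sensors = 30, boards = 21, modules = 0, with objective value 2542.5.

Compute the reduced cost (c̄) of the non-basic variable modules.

-9.5

Check each constraint at x*: test 192/200 (slack 8); packaging 195/195 (tight); pick-and-place 135/135 (tight).
Since test is not tight, its dual is 0.
The binding rows give the dual system: 3·y_packaging + 1·y_pick-and-place = 30.5 and 5·y_packaging + 5·y_pick-and-place = 77.5.
→ y_packaging = 7.5 and y_pick-and-place = 8.
Reduced cost of modules: c₃ − yᵀa₃ = 44.5 − (7.5·4 + 8·3) = 44.5 − 54 = -9.5.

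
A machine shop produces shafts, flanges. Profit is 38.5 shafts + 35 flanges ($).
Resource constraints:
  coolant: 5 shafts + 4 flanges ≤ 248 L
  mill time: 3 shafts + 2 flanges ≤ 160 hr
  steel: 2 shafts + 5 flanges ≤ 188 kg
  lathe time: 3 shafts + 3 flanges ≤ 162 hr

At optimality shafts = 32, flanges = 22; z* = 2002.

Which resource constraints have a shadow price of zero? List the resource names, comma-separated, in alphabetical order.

coolant: 248/248 (binding)
mill time: 140/160 (slack 20)
steel: 174/188 (slack 14)
lathe time: 162/162 (binding)
By complementary slackness, a constraint with positive slack has shadow price 0 → mill time, steel.

mill time, steel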